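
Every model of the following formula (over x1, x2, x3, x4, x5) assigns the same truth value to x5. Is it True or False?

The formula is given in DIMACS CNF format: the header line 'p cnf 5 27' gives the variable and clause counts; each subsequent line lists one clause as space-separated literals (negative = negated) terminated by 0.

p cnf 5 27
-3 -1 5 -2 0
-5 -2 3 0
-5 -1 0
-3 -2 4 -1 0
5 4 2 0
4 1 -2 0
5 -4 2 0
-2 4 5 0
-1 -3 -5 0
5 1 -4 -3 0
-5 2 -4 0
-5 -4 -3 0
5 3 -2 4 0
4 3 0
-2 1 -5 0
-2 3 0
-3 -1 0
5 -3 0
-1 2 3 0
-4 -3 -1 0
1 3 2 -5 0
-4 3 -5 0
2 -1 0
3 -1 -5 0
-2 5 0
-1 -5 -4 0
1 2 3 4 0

True

Suppose x5 = False.
The clause (¬x3) is unit, so x3 = False.
The clause (x4) is unit, so x4 = True.
The clause (x2) is unit, so x2 = True.
Now (¬x2) is unsatisfied and unit — conflict.
So every satisfying assignment has x5 = True.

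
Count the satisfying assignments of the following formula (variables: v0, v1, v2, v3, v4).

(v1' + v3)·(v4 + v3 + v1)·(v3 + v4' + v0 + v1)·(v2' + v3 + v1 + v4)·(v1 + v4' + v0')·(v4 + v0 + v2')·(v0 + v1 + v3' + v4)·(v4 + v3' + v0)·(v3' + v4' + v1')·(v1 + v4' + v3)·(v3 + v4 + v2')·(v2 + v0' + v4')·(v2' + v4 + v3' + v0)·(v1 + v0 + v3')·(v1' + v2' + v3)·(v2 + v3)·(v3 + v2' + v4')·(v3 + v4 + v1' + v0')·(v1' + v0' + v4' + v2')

There are 2^5 = 32 truth assignments over (v0, v1, v2, v3, v4).
Split on v3. With v3 = 1, the clauses containing v3 are satisfied and v3' drops from the rest; 4 of the 2^4 = 16 assignments to the other variables satisfy what remains.
With v3 = 0, by the same count on the reduced clause set, 0 assignments work.
(One model: v0=T, v1=F, v2=F, v3=T, v4=F.)
Total: 4 + 0 = 4.

4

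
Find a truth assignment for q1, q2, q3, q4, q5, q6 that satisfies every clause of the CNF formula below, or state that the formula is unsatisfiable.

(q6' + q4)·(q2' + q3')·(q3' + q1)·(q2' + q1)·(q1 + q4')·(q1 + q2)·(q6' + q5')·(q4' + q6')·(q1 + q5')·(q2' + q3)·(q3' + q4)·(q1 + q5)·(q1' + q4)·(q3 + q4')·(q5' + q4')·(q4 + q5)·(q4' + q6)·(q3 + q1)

Case q6 = 0:
(q4') alone gives q4 = 0.
(q3') alone gives q3 = 0.
(q2') alone gives q2 = 0.
(q1) alone gives q1 = 1.
Now (q1') is unsatisfied and unit — conflict.
Undo q6 and try q6 = 1.
(q4) alone gives q4 = 1.
Now (q4') is unsatisfied and unit — conflict.
Both values of q6 lead to a conflict.

UNSATISFIABLE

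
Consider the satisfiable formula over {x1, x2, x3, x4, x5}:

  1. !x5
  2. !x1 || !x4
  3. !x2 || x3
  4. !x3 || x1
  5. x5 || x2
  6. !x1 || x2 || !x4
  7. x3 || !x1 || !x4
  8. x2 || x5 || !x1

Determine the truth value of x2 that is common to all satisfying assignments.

True

Suppose x2 = false.
(!x5) alone gives x5 = false.
Now (x5) is unsatisfied and unit — conflict.
So every satisfying assignment has x2 = True.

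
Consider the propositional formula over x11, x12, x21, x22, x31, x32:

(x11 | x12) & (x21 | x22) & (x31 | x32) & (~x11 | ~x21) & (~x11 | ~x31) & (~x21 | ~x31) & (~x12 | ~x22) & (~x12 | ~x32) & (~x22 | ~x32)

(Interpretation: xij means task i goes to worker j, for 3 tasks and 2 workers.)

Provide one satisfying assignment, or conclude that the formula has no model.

Case x11 = 1:
The clause (~x21) is unit, so x21 = 0.
The clause (x22) is unit, so x22 = 1.
The clause (~x31) is unit, so x31 = 0.
The clause (x32) is unit, so x32 = 1.
But (~x32) is also a unit clause — contradiction.
That branch fails; take x11 = 0 instead.
The clause (x12) is unit, so x12 = 1.
The clause (~x22) is unit, so x22 = 0.
The clause (x21) is unit, so x21 = 1.
The clause (~x31) is unit, so x31 = 0.
The clause (x32) is unit, so x32 = 1.
But (~x32) is also a unit clause — contradiction.
Either choice for x11 ends in contradiction.

UNSATISFIABLE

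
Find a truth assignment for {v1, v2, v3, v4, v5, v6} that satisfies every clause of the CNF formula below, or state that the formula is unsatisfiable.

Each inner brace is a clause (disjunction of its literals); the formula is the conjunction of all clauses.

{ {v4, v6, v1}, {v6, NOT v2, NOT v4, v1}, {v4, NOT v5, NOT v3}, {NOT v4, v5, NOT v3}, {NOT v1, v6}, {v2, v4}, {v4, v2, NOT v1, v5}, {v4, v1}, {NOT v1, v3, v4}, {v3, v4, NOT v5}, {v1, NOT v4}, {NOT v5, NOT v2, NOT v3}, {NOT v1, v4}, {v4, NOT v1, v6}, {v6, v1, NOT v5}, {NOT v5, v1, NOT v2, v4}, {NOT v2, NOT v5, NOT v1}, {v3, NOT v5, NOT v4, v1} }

v1=true,  v2=false,  v3=false,  v4=true,  v5=true,  v6=true

Try v1 = true.
(v6) alone gives v6 = true.
(v4) alone gives v4 = true.
Try v5 = true.
(NOT v2) alone gives v2 = false.
All clauses hold; v3 can take either value.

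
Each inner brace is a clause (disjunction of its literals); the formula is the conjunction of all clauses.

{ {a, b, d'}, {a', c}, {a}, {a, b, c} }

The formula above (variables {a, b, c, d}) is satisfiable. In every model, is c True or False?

True

Suppose c = 0.
The clause (a') is unit, so a = 0.
Now (a) is unsatisfied and unit — conflict.
So every satisfying assignment has c = True.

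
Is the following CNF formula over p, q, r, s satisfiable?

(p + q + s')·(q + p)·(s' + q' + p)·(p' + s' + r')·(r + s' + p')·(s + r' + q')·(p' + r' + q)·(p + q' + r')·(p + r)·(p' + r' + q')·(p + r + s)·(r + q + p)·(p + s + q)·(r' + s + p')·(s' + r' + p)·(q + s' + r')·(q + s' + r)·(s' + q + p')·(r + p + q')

Satisfiable

Try q = 1.
Try s = 0.
From the singleton clause (r'), r = 0.
From the singleton clause (p), p = 1.
All clauses are satisfied.
A satisfying assignment: p ↦ 1,  q ↦ 1,  r ↦ 0,  s ↦ 0.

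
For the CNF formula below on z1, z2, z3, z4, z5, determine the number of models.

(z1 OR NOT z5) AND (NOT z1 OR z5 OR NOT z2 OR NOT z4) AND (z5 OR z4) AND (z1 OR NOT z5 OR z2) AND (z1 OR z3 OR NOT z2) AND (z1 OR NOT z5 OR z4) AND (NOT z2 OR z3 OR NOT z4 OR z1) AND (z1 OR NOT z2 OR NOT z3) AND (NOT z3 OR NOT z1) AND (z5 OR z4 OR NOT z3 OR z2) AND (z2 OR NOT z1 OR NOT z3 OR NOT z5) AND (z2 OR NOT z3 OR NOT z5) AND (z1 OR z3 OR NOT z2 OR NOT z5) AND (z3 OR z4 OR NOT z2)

6

There are 2^5 = 32 truth assignments over (z1, z2, z3, z4, z5).
Split on z4. With z4 = true, the clauses containing z4 are satisfied and NOT z4 drops from the rest; 5 of the 2^4 = 16 assignments to the other variables satisfy what remains.
With z4 = false, by the same count on the reduced clause set, 1 assignment works.
(One model: z1=F, z2=F, z3=F, z4=T, z5=F.)
Total: 5 + 1 = 6.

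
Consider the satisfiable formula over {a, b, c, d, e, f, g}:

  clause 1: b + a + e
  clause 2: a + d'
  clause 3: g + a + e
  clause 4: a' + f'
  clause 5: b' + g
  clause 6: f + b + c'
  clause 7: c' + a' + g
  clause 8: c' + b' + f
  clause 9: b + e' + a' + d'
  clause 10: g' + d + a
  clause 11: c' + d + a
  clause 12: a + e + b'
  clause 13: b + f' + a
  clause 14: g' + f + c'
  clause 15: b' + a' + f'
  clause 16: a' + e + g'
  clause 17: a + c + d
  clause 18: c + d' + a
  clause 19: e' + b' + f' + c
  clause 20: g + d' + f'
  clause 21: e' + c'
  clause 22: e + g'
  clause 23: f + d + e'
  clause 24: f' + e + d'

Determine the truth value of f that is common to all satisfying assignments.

Suppose f = 1.
Unit clause (a') forces a = 0.
Unit clause (d') forces d = 0.
Unit clause (g') forces g = 0.
Unit clause (e) forces e = 1.
Unit clause (b') forces b = 0.
But (b) is also a unit clause — contradiction.
So every satisfying assignment has f = False.

False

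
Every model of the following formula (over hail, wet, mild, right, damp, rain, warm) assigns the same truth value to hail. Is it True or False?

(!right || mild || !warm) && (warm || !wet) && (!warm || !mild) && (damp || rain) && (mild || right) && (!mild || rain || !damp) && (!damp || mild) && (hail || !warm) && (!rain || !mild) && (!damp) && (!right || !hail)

False

Suppose hail = true.
From the singleton clause (!damp), damp = false.
From the singleton clause (rain), rain = true.
From the singleton clause (!mild), mild = false.
From the singleton clause (right), right = true.
Now (!right) is unsatisfied and unit — conflict.
So every satisfying assignment has hail = False.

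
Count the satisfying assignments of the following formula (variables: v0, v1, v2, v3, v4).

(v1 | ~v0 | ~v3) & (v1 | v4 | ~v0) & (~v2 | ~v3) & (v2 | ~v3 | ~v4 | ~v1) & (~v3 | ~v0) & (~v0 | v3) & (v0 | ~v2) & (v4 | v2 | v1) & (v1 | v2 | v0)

There are 2^5 = 32 truth assignments over (v0, v1, v2, v3, v4).
Split on v3. With v3 = 1, the clauses containing v3 are satisfied and ~v3 drops from the rest; 1 of the 2^4 = 16 assignments to the other variables satisfy what remains.
With v3 = 0, by the same count on the reduced clause set, 2 assignments work.
(One model: v0=F, v1=T, v2=F, v3=F, v4=F.)
Total: 1 + 2 = 3.

3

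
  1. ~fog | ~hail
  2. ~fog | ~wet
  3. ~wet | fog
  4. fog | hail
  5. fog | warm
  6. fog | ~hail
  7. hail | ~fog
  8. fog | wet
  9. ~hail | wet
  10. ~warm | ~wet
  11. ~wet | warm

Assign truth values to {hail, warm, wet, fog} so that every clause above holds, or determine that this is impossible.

Case fog = 0:
The clause (~wet) is unit, so wet = 0.
That conflicts with the unit clause (wet).
Undo fog and try fog = 1.
The clause (~hail) is unit, so hail = 0.
That conflicts with the unit clause (hail).
Neither fog = 1 nor fog = 0 works.

UNSATISFIABLE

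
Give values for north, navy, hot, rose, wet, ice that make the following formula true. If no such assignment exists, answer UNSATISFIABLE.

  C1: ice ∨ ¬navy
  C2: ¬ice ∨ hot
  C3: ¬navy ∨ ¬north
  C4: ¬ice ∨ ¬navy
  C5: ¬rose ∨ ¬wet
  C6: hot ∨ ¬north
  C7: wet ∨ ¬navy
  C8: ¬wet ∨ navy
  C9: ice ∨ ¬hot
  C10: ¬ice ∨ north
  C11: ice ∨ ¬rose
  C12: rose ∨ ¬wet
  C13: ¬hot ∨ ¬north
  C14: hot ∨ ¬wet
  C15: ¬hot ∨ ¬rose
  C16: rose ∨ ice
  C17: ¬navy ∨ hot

Try ice = True.
From the singleton clause (hot), hot = True.
From the singleton clause (¬navy), navy = False.
From the singleton clause (¬wet), wet = False.
From the singleton clause (north), north = True.
That conflicts with the unit clause (¬north).
That branch fails; take ice = False instead.
From the singleton clause (¬navy), navy = False.
From the singleton clause (¬wet), wet = False.
From the singleton clause (¬hot), hot = False.
From the singleton clause (¬north), north = False.
From the singleton clause (¬rose), rose = False.
That conflicts with the unit clause (rose).
Neither ice = True nor ice = False works.

UNSATISFIABLE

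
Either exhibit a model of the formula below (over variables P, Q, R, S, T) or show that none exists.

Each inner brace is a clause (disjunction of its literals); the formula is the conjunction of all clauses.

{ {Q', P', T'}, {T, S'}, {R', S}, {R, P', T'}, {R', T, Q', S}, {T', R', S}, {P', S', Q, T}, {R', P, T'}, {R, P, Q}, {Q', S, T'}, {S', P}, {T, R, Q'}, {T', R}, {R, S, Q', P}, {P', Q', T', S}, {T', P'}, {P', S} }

UNSATISFIABLE

Branch on T: set T = 1.
The clause (R) is unit, so R = 1.
The clause (S) is unit, so S = 1.
The clause (P) is unit, so P = 1.
That conflicts with the unit clause (P').
Undo T and try T = 0.
The clause (S') is unit, so S = 0.
The clause (R') is unit, so R = 0.
The clause (Q') is unit, so Q = 0.
The clause (P) is unit, so P = 1.
That conflicts with the unit clause (P').
Both values of T lead to a conflict.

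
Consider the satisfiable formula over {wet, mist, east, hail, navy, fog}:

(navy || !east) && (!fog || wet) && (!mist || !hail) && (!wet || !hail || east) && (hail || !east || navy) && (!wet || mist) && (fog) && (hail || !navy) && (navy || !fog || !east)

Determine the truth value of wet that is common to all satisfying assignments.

Suppose wet = false.
The clause (!fog) is unit, so fog = false.
Now (fog) is unsatisfied and unit — conflict.
So every satisfying assignment has wet = True.

True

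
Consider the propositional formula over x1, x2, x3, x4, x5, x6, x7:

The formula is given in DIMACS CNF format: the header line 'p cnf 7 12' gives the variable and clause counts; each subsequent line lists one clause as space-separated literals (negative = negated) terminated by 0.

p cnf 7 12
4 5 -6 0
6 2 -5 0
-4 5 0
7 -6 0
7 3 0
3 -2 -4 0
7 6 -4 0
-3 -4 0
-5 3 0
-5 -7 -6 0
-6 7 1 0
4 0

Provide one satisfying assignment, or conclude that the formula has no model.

The clause (x4) is unit, so x4 = True.
The clause (x5) is unit, so x5 = True.
The clause (¬x3) is unit, so x3 = False.
Now (x3) is unsatisfied and unit — conflict.

UNSATISFIABLE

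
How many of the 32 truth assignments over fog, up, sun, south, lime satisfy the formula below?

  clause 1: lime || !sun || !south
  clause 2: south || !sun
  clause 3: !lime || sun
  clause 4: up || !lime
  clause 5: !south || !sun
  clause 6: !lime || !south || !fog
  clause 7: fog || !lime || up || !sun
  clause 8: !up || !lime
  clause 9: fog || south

6

There are 2^5 = 32 truth assignments over (fog, up, sun, south, lime).
Split on lime. With lime = true, the clauses containing lime are satisfied and !lime drops from the rest; 0 of the 2^4 = 16 assignments to the other variables satisfy what remains.
With lime = false, by the same count on the reduced clause set, 6 assignments work.
(One model: fog=F, up=F, sun=F, south=T, lime=F.)
Total: 0 + 6 = 6.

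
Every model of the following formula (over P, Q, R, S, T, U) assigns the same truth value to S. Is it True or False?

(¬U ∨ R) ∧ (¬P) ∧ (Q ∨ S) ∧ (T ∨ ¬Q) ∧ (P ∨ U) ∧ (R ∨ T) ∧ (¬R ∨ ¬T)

True

Suppose S = False.
From the singleton clause (¬P), P = False.
From the singleton clause (Q), Q = True.
From the singleton clause (T), T = True.
From the singleton clause (U), U = True.
From the singleton clause (R), R = True.
That conflicts with the unit clause (¬R).
So every satisfying assignment has S = True.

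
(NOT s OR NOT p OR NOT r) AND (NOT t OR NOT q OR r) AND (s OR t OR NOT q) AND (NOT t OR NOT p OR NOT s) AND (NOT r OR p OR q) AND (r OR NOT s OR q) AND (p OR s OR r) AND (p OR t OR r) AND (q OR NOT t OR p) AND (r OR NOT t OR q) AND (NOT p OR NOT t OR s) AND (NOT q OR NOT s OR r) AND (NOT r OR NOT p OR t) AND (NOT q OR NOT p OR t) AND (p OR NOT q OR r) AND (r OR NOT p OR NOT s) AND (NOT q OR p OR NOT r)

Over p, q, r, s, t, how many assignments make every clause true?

There are 2^5 = 32 truth assignments over (p, q, r, s, t).
Split on q. With q = true, the clauses containing q are satisfied and NOT q drops from the rest; 0 of the 2^4 = 16 assignments to the other variables satisfy what remains.
With q = false, by the same count on the reduced clause set, 1 assignment works.
(One model: p=T, q=F, r=F, s=F, t=F.)
Total: 0 + 1 = 1.

1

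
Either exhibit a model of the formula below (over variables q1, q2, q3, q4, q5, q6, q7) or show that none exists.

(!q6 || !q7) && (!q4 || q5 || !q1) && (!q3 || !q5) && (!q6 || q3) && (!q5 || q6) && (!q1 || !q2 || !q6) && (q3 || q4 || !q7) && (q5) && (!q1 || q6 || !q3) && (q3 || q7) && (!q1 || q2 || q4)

The clause (q5) is unit, so q5 = true.
The clause (!q3) is unit, so q3 = false.
The clause (!q6) is unit, so q6 = false.
That conflicts with the unit clause (q6).

UNSATISFIABLE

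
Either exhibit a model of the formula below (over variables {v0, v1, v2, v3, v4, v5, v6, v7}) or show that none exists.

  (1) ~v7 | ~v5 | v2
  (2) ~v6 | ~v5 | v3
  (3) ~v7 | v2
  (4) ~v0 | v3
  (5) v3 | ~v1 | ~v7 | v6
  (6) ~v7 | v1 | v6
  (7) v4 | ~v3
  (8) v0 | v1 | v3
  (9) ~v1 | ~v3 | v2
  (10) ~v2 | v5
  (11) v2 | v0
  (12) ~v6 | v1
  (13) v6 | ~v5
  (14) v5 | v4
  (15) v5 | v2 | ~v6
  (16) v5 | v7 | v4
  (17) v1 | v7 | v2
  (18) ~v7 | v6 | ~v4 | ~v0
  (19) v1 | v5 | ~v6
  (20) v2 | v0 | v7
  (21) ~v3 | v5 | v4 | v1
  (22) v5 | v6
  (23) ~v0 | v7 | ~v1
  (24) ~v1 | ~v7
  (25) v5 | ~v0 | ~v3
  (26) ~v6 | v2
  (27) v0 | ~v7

Try v7 = 0.
Try v0 = 0.
From the singleton clause (v2), v2 = 1.
From the singleton clause (v5), v5 = 1.
From the singleton clause (v6), v6 = 1.
From the singleton clause (v3), v3 = 1.
From the singleton clause (v4), v4 = 1.
From the singleton clause (v1), v1 = 1.
Every clause now holds.

v0: 0; v1: 1; v2: 1; v3: 1; v4: 1; v5: 1; v6: 1; v7: 0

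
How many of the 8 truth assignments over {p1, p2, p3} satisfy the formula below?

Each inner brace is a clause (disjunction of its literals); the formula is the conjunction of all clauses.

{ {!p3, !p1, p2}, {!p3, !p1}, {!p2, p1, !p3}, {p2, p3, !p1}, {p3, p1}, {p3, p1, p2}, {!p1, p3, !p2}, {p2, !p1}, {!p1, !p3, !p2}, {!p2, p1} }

There are 2^3 = 8 truth assignments over (p1, p2, p3).
Split on p2. With p2 = true, the clauses containing p2 are satisfied and !p2 drops from the rest; 0 of the 2^2 = 4 assignments to the other variables satisfy what remains.
With p2 = false, by the same count on the reduced clause set, 1 assignment works.
(One model: p1=F, p2=F, p3=T.)
Total: 0 + 1 = 1.

1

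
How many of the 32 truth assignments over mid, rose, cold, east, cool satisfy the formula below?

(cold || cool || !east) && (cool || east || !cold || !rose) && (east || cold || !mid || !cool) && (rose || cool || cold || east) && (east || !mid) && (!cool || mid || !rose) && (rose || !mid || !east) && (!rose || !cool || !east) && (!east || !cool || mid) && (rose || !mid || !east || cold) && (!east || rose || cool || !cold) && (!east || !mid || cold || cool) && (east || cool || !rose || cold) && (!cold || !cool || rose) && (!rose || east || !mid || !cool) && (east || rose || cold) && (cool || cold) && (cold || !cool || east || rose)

3

There are 2^5 = 32 truth assignments over (mid, rose, cold, east, cool).
Split on east. With east = true, the clauses containing east are satisfied and !east drops from the rest; 2 of the 2^4 = 16 assignments to the other variables satisfy what remains.
With east = false, by the same count on the reduced clause set, 1 assignment works.
(One model: mid=F, rose=F, cold=T, east=F, cool=F.)
Total: 2 + 1 = 3.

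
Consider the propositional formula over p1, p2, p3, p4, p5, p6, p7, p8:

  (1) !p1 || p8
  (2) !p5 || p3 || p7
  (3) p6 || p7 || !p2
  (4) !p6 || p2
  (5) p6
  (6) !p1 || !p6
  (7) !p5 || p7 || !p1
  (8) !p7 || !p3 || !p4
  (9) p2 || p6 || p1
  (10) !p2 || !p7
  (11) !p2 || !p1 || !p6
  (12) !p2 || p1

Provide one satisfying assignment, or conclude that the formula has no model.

The clause (p6) is unit, so p6 = true.
The clause (p2) is unit, so p2 = true.
The clause (!p1) is unit, so p1 = false.
Now (p1) is unsatisfied and unit — conflict.

UNSATISFIABLE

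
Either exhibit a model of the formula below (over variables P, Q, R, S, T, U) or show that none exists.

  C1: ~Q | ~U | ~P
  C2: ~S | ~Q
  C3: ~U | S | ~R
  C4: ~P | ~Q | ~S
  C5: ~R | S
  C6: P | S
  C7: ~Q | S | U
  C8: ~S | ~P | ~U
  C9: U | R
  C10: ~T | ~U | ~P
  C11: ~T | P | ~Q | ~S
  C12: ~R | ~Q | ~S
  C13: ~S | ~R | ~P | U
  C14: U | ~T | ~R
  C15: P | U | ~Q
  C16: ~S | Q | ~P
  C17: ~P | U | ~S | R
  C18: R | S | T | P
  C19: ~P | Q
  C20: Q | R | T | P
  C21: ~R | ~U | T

P: 0, Q: 0, R: 1, S: 1, T: 0, U: 0

Branch on S: set S = 1.
(~Q) alone gives Q = 0.
(~P) alone gives P = 0.
Branch on U: set U = 0.
(R) alone gives R = 1.
(~T) alone gives T = 0.
Every clause now holds.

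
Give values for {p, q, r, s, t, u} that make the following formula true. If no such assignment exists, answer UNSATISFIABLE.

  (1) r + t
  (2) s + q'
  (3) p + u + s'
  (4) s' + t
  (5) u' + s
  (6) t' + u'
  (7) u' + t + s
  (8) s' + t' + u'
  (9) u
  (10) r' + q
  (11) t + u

(u) alone gives u = 1.
(s) alone gives s = 1.
(t) alone gives t = 1.
That conflicts with the unit clause (t').

UNSATISFIABLE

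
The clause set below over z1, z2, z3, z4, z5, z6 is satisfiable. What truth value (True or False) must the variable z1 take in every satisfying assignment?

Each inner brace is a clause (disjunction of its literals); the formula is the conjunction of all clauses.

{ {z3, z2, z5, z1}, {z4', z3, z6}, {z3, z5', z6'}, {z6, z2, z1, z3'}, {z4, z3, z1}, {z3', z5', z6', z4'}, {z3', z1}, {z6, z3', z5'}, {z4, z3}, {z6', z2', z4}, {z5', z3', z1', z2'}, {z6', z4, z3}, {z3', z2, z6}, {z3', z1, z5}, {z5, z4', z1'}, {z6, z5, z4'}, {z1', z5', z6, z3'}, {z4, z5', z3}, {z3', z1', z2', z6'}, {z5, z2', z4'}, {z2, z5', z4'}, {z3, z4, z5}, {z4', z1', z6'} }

Suppose z1 = 0.
Unit clause (z3') forces z3 = 0.
Unit clause (z4) forces z4 = 1.
Unit clause (z6) forces z6 = 1.
Unit clause (z5') forces z5 = 0.
Unit clause (z2) forces z2 = 1.
That conflicts with the unit clause (z2').
So every satisfying assignment has z1 = True.

True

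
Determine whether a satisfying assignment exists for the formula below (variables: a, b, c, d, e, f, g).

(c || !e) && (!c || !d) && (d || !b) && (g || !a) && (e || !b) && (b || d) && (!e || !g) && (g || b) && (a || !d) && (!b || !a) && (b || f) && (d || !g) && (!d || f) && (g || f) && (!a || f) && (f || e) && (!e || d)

Try c = false.
The clause (!e) is unit, so e = false.
The clause (!b) is unit, so b = false.
The clause (d) is unit, so d = true.
The clause (g) is unit, so g = true.
The clause (a) is unit, so a = true.
The clause (f) is unit, so f = true.
Every clause now holds.
A satisfying assignment: a ↦ true,  b ↦ false,  c ↦ false,  d ↦ true,  e ↦ false,  f ↦ true,  g ↦ true.

Yes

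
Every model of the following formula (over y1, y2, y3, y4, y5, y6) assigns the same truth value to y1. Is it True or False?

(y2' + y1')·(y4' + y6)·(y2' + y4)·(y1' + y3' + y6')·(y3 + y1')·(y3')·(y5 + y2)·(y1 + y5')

Suppose y1 = 1.
Unit clause (y2') forces y2 = 0.
Unit clause (y3) forces y3 = 1.
That conflicts with the unit clause (y3').
So every satisfying assignment has y1 = False.

False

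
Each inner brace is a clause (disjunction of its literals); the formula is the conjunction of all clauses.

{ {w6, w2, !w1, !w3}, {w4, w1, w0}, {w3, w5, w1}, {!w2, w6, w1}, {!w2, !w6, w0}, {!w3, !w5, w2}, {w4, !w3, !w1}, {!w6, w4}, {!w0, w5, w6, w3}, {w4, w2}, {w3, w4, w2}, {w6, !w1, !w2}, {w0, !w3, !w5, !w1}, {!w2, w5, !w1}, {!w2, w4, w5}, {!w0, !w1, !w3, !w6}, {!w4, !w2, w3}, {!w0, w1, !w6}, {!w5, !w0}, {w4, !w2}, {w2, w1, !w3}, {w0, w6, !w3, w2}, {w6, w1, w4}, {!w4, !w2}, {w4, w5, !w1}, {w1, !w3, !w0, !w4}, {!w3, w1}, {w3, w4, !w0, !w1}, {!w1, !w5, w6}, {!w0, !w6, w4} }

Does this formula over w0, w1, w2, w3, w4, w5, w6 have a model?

Yes, satisfiable

Branch on w6: set w6 = true.
The clause (w4) is unit, so w4 = true.
The clause (!w2) is unit, so w2 = false.
Branch on w3: set w3 = false.
Branch on w5: set w5 = true.
The clause (!w0) is unit, so w0 = false.
No clause remains; w1 is free.
A satisfying assignment: w0=false; w1=false; w2=false; w3=false; w4=true; w5=true; w6=true.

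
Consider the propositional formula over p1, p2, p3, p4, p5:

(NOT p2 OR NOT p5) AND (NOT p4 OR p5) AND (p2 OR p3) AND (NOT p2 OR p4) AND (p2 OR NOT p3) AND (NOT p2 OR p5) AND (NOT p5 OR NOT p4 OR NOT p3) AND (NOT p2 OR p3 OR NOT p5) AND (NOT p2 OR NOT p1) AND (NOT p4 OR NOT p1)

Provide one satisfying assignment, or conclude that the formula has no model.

Branch on p2: set p2 = false.
From the singleton clause (p3), p3 = true.
That conflicts with the unit clause (NOT p3).
That branch fails; take p2 = true instead.
From the singleton clause (NOT p5), p5 = false.
That conflicts with the unit clause (p5).
Both values of p2 lead to a conflict.

UNSATISFIABLE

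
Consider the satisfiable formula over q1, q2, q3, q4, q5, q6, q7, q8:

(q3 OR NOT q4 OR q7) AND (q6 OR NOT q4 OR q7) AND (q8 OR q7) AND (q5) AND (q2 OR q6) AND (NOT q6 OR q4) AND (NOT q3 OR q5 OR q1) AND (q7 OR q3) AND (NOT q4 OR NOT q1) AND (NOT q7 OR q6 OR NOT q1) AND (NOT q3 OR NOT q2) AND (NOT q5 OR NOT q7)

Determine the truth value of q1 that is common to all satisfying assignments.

False

Suppose q1 = true.
From the singleton clause (q5), q5 = true.
From the singleton clause (NOT q4), q4 = false.
From the singleton clause (NOT q6), q6 = false.
From the singleton clause (q2), q2 = true.
From the singleton clause (NOT q7), q7 = false.
From the singleton clause (q8), q8 = true.
From the singleton clause (q3), q3 = true.
But (NOT q3) is also a unit clause — contradiction.
So every satisfying assignment has q1 = False.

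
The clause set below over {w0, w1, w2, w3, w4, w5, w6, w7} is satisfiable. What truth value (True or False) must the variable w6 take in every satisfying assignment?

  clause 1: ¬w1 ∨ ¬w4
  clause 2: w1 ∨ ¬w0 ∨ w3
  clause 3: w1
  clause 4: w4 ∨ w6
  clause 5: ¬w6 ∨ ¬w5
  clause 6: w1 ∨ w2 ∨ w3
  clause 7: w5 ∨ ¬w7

True

Suppose w6 = False.
The clause (w1) is unit, so w1 = True.
The clause (¬w4) is unit, so w4 = False.
But (w4) is also a unit clause — contradiction.
So every satisfying assignment has w6 = True.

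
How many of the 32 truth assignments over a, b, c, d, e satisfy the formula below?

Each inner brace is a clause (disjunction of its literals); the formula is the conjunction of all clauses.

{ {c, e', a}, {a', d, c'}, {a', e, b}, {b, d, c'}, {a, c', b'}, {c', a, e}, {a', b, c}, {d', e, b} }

There are 2^5 = 32 truth assignments over (a, b, c, d, e).
Split on d. With d = 1, the clauses containing d are satisfied and d' drops from the rest; 7 of the 2^4 = 16 assignments to the other variables satisfy what remains.
With d = 0, by the same count on the reduced clause set, 4 assignments work.
Total: 7 + 4 = 11.

11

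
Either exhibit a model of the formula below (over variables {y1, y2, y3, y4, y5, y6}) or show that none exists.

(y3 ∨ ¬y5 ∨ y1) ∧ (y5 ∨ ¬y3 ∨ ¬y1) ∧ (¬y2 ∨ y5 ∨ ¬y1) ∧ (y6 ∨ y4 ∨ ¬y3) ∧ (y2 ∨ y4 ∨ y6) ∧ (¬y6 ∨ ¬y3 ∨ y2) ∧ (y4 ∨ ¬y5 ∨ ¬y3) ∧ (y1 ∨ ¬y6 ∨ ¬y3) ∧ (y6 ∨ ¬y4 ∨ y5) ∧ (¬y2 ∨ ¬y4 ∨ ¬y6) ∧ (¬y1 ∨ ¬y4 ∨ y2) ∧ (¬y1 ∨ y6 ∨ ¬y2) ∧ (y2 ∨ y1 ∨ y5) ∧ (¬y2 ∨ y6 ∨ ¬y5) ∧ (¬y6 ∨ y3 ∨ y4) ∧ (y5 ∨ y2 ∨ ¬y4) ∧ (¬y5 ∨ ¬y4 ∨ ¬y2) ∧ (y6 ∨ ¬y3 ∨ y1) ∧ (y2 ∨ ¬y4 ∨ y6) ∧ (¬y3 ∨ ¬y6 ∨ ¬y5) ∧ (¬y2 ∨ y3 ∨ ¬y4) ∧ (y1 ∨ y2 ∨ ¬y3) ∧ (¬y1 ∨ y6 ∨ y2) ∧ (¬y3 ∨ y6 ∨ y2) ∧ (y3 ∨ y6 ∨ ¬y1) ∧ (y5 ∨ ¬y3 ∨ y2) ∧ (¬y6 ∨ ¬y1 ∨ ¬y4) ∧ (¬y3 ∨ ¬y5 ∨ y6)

y1 ↦ False, y2 ↦ True, y3 ↦ False, y4 ↦ False, y5 ↦ False, y6 ↦ False

Case y3 = False:
Case y5 = False:
Case y2 = True:
From the singleton clause (¬y1), y1 = False.
From the singleton clause (¬y4), y4 = False.
From the singleton clause (¬y6), y6 = False.
All clauses are satisfied.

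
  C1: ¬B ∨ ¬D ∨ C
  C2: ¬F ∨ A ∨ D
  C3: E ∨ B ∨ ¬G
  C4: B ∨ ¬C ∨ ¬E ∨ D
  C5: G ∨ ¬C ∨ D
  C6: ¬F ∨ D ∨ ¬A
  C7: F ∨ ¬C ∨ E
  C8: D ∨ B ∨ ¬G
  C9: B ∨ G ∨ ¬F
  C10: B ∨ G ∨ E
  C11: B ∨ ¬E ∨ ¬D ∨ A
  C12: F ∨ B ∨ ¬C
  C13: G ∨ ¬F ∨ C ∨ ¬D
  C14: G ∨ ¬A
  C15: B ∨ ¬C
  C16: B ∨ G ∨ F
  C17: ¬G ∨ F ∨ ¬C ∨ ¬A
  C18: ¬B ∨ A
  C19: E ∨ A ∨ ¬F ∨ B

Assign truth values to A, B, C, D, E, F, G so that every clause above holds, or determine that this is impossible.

A=True, B=False, C=False, D=True, E=True, F=True, G=True

Case G = True:
Case E = True:
Case D = True:
Case B = False:
Unit clause (A) forces A = True.
Unit clause (¬C) forces C = False.
Every clause is now satisfied; F is unconstrained.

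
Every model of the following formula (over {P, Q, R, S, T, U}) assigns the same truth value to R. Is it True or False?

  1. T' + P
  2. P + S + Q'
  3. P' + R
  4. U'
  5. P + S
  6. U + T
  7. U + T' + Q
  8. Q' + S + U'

Suppose R = 0.
Unit clause (P') forces P = 0.
Unit clause (T') forces T = 0.
Unit clause (U') forces U = 0.
That conflicts with the unit clause (U).
So every satisfying assignment has R = True.

True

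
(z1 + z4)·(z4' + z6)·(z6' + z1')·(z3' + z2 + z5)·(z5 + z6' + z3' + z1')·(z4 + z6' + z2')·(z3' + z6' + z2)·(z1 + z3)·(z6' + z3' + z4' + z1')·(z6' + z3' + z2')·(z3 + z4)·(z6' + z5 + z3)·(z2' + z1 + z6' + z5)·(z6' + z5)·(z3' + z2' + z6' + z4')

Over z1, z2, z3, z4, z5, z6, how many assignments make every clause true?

There are 2^6 = 64 truth assignments over (z1, z2, z3, z4, z5, z6).
Split on z6. With z6 = 1, the clauses containing z6 are satisfied and z6' drops from the rest; 0 of the 2^5 = 32 assignments to the other variables satisfy what remains.
With z6 = 0, by the same count on the reduced clause set, 3 assignments work.
Total: 0 + 3 = 3.

3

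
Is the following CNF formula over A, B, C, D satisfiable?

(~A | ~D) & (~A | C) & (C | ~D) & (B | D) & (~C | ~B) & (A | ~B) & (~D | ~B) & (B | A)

Unsatisfiable

Branch on A: set A = 0.
Unit clause (~B) forces B = 0.
That conflicts with the unit clause (B).
That branch fails; take A = 1 instead.
Unit clause (~D) forces D = 0.
Unit clause (C) forces C = 1.
Unit clause (B) forces B = 1.
That conflicts with the unit clause (~B).
Both values of A lead to a conflict.
No assignment satisfies every clause.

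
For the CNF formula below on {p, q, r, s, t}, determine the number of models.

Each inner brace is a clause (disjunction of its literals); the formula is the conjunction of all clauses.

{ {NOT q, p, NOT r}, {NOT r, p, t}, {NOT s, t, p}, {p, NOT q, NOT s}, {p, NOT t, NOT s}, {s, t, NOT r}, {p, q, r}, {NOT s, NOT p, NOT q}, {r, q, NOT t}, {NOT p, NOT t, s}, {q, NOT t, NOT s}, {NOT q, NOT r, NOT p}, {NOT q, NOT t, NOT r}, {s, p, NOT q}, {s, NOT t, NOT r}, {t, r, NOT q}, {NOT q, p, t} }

There are 2^5 = 32 truth assignments over (p, q, r, s, t).
Split on p. With p = true, the clauses containing p are satisfied and NOT p drops from the rest; 3 of the 2^4 = 16 assignments to the other variables satisfy what remains.
With p = false, by the same count on the reduced clause set, 0 assignments work.
Total: 3 + 0 = 3.

3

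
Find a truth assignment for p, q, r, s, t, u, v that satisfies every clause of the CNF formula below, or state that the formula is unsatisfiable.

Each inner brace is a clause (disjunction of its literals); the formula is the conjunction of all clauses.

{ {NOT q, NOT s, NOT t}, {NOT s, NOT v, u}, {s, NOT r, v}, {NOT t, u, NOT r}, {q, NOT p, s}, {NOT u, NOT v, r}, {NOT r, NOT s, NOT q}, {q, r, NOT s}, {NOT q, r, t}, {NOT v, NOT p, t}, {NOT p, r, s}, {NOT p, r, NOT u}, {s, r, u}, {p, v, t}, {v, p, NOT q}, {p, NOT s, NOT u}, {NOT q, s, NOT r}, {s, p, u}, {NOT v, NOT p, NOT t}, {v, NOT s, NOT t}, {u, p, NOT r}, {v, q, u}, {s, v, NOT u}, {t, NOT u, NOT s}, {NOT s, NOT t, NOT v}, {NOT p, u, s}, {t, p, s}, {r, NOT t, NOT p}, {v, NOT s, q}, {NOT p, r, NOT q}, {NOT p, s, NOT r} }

p ↦ false,  q ↦ false,  r ↦ true,  s ↦ false,  t ↦ true,  u ↦ true,  v ↦ true

Suppose q = false.
Suppose p = false.
Suppose r = true.
(u) alone gives u = true.
(NOT s) alone gives s = false.
(v) alone gives v = true.
(t) alone gives t = true.
This assignment satisfies each clause.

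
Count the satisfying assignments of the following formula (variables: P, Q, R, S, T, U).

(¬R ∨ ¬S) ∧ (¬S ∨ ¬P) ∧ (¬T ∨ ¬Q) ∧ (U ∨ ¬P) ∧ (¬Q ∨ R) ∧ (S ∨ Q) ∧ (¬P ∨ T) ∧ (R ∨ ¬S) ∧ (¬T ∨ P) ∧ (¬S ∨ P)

There are 2^6 = 64 truth assignments over (P, Q, R, S, T, U).
Split on U. With U = True, the clauses containing U are satisfied and ¬U drops from the rest; 1 of the 2^5 = 32 assignments to the other variables satisfy what remains.
With U = False, by the same count on the reduced clause set, 1 assignment works.
(One model: P=F, Q=T, R=T, S=F, T=F, U=F.)
Total: 1 + 1 = 2.

2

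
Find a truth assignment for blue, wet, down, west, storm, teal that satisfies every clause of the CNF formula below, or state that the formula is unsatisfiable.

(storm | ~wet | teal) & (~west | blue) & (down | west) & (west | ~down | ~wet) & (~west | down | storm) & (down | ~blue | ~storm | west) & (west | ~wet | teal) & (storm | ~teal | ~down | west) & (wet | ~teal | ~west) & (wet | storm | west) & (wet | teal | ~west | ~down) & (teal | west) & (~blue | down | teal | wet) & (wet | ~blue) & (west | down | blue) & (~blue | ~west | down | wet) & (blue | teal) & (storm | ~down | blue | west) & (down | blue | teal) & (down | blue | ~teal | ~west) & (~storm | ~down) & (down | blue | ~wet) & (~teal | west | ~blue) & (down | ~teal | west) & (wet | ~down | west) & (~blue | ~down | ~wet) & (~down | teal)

blue ↦ 1, wet ↦ 1, down ↦ 0, west ↦ 1, storm ↦ 1, teal ↦ 0

Branch on west: set west = 1.
The clause (blue) is unit, so blue = 1.
The clause (wet) is unit, so wet = 1.
The clause (~down) is unit, so down = 0.
The clause (storm) is unit, so storm = 1.
All clauses hold; teal can take either value.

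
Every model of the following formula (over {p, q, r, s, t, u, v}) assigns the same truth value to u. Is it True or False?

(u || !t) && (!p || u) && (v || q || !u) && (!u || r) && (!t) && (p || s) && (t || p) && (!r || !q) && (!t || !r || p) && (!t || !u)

True

Suppose u = false.
(!t) alone gives t = false.
(!p) alone gives p = false.
Now (p) is unsatisfied and unit — conflict.
So every satisfying assignment has u = True.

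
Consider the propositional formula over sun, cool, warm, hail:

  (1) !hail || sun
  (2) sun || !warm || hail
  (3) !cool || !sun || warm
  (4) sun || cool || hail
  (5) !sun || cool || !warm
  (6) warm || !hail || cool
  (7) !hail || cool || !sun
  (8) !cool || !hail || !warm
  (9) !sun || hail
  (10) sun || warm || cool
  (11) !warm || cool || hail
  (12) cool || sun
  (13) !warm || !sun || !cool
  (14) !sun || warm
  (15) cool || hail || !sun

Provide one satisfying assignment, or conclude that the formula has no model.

sun=false; cool=true; warm=false; hail=false

Case hail = false:
The clause (!sun) is unit, so sun = false.
The clause (!warm) is unit, so warm = false.
The clause (cool) is unit, so cool = true.
This assignment satisfies each clause.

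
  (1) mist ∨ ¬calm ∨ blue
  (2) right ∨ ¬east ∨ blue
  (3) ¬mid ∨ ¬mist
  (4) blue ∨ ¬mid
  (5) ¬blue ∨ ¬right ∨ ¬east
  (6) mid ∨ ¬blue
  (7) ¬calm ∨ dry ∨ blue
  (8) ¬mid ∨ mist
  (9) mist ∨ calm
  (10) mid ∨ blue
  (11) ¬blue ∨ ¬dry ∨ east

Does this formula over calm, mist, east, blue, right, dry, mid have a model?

No, unsatisfiable

Branch on mid: set mid = False.
(¬blue) alone gives blue = False.
But (blue) is also a unit clause — contradiction.
Undo mid and try mid = True.
(¬mist) alone gives mist = False.
But (mist) is also a unit clause — contradiction.
Both values of mid lead to a conflict.
No assignment satisfies every clause.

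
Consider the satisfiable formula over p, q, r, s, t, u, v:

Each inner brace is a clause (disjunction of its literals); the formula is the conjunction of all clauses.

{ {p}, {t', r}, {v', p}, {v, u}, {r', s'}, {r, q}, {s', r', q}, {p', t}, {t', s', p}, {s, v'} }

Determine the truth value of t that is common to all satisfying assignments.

True

Suppose t = 0.
The clause (p) is unit, so p = 1.
But (p') is also a unit clause — contradiction.
So every satisfying assignment has t = True.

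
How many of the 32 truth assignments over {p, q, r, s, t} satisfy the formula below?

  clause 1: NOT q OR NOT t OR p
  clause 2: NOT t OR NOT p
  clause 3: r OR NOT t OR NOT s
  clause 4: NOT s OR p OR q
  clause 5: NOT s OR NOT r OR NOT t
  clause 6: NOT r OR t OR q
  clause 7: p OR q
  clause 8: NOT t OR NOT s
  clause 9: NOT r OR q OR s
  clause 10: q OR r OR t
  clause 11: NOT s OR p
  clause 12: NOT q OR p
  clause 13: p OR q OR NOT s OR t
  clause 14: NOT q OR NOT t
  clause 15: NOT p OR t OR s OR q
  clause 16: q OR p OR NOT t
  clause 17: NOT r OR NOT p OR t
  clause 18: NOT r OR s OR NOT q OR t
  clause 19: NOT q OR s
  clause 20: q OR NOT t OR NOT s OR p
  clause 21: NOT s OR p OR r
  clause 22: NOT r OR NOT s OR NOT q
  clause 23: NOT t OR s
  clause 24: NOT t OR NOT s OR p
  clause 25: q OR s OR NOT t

1

There are 2^5 = 32 truth assignments over (p, q, r, s, t).
Split on t. With t = true, the clauses containing t are satisfied and NOT t drops from the rest; 0 of the 2^4 = 16 assignments to the other variables satisfy what remains.
With t = false, by the same count on the reduced clause set, 1 assignment works.
(One model: p=T, q=T, r=F, s=T, t=F.)
Total: 0 + 1 = 1.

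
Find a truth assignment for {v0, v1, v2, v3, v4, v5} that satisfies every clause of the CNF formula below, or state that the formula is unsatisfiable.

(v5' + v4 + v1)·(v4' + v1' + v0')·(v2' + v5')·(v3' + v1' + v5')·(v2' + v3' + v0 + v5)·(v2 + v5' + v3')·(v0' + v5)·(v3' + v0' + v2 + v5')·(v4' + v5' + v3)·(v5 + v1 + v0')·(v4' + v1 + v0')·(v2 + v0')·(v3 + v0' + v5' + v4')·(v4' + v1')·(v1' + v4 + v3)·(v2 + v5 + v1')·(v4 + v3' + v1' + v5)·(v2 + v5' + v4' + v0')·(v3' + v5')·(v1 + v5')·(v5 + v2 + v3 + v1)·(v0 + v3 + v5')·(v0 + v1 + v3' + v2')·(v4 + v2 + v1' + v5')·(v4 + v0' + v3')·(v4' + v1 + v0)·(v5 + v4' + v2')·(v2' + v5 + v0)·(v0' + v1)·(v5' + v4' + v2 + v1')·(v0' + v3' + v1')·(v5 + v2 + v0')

v0: 0,  v1: 0,  v2: 0,  v3: 1,  v4: 0,  v5: 0

Try v2 = 0.
From the singleton clause (v0'), v0 = 0.
Try v5 = 0.
From the singleton clause (v1'), v1 = 0.
From the singleton clause (v3), v3 = 1.
From the singleton clause (v4'), v4 = 0.
All clauses are satisfied.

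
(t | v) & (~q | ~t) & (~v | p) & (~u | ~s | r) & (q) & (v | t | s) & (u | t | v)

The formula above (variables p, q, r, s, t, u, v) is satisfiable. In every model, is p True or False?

Suppose p = 0.
From the singleton clause (~v), v = 0.
From the singleton clause (t), t = 1.
From the singleton clause (~q), q = 0.
That conflicts with the unit clause (q).
So every satisfying assignment has p = True.

True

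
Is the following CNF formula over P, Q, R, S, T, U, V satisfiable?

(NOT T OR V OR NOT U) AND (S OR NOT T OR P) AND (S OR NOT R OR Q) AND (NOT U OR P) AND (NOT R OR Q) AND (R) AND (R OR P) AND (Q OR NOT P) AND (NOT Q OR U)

Yes, satisfiable

The clause (R) is unit, so R = true.
The clause (Q) is unit, so Q = true.
The clause (U) is unit, so U = true.
The clause (P) is unit, so P = true.
Case T = false:
Every clause is now satisfied; S, V are unconstrained.
A satisfying assignment: P: true; Q: true; R: true; S: false; T: false; U: true; V: false.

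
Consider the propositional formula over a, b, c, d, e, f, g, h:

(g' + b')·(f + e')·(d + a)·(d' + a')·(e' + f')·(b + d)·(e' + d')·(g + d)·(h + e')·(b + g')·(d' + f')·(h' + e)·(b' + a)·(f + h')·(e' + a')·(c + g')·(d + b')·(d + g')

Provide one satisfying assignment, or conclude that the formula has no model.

Try g = 0.
The clause (d) is unit, so d = 1.
The clause (a') is unit, so a = 0.
The clause (e') is unit, so e = 0.
The clause (f') is unit, so f = 0.
The clause (h') is unit, so h = 0.
The clause (b') is unit, so b = 0.
Every clause is now satisfied; c is unconstrained.

a ↦ 0,  b ↦ 0,  c ↦ 1,  d ↦ 1,  e ↦ 0,  f ↦ 0,  g ↦ 0,  h ↦ 0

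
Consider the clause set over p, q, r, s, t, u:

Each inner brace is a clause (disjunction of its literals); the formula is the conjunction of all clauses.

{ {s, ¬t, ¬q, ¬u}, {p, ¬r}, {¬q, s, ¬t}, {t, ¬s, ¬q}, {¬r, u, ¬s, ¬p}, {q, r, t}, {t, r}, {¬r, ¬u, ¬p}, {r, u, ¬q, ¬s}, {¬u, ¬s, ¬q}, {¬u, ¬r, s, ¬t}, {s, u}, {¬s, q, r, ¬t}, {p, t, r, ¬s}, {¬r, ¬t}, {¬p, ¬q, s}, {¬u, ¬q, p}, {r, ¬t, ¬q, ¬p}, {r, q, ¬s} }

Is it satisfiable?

Satisfiable

Suppose p = True.
Suppose t = True.
Unit clause (¬r) forces r = False.
Unit clause (¬q) forces q = False.
Unit clause (¬s) forces s = False.
Unit clause (u) forces u = True.
This assignment satisfies each clause.
A satisfying assignment: p: True, q: False, r: False, s: False, t: True, u: True.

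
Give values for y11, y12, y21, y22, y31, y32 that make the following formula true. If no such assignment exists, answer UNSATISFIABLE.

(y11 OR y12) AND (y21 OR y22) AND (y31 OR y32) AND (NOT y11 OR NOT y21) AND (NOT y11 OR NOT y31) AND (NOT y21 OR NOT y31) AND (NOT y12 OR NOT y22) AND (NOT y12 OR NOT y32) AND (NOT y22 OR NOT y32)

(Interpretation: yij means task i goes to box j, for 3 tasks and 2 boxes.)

Branch on y11: set y11 = true.
(NOT y21) alone gives y21 = false.
(y22) alone gives y22 = true.
(NOT y31) alone gives y31 = false.
(y32) alone gives y32 = true.
Now (NOT y32) is unsatisfied and unit — conflict.
Undo y11 and try y11 = false.
(y12) alone gives y12 = true.
(NOT y22) alone gives y22 = false.
(y21) alone gives y21 = true.
(NOT y31) alone gives y31 = false.
(y32) alone gives y32 = true.
Now (NOT y32) is unsatisfied and unit — conflict.
Both values of y11 lead to a conflict.

UNSATISFIABLE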